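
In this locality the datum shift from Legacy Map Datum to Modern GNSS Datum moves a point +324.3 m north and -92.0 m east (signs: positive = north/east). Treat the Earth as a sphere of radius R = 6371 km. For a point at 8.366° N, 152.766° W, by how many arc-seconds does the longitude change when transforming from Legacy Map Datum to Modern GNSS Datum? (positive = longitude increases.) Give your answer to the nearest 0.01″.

At latitude 8.366°, cos φ = 0.989359.
One radian of longitude at latitude φ spans R cos φ, so Δλ = ΔE / (R cos φ) = -92.0 / (6371000 × 0.989359) = -1.4596e-05 rad = -3.011″.

Δλ = -3.01″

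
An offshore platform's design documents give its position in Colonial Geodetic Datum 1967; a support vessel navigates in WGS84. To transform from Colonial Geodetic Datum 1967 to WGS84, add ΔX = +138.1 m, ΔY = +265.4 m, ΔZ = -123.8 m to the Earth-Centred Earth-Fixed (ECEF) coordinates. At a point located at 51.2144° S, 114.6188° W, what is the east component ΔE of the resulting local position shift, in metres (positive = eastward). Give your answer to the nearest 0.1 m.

ΔE = 15.0 m

At φ = -51.2144°, λ = -114.6188°: sin φ = -0.779495, cos φ = 0.626408, sin λ = -0.909099, cos λ = -0.416579.
ΔE = −sin λ·ΔX + cos λ·ΔY = −(-0.909099)·(138.1) + (-0.416579)·(265.4) = 14.99 m.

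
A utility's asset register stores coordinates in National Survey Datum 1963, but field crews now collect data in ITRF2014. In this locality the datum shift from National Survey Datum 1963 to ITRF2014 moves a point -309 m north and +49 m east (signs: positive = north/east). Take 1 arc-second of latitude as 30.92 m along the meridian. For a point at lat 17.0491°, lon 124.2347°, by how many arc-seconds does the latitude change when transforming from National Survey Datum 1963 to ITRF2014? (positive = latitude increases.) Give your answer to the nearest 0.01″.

1″ of latitude = 30.92 m, so Δφ = -309.0 / 30.92 = -9.994″.

Δφ = -9.99″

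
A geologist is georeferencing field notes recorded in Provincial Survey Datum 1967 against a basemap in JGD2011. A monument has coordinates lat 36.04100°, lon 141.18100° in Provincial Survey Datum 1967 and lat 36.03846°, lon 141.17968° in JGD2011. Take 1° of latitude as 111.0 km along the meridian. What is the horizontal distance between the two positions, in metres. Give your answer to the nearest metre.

Δφ = 36.03846° − 36.04100° = -0.00254°; Δλ = 141.17968° − 141.18100° = -0.00132°.
ΔN = Δφ × 111000 = -281.9 m; ΔE = Δλ × 111000 × cos(36.04100°) = -0.00132 × 111000 × 0.808596 = -118.5 m.
Distance = √(ΔE² + ΔN²) = √((-118.5)² + (-281.9)²) = 305.8 m.

306 m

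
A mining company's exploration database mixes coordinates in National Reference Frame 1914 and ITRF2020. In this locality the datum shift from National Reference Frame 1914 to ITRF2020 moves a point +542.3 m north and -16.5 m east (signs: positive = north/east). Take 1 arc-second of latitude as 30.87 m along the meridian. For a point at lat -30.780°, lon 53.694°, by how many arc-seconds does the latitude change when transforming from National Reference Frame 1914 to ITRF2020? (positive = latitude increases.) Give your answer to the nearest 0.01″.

Δφ = 17.57″

1″ of latitude = 30.87 m, so Δφ = 542.3 / 30.87 = 17.567″.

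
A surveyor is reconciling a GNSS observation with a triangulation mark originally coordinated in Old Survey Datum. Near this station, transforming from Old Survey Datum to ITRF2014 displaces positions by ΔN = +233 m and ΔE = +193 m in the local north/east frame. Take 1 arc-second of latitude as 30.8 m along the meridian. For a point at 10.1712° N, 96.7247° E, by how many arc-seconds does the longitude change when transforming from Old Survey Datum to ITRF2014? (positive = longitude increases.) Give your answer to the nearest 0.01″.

Δλ = 6.37″

At latitude 10.1712°, cos φ = 0.984284.
1″ of longitude at this latitude = 30.80 × cos φ = 30.3160 m, so Δλ = 193.0 / 30.3160 = 6.366″.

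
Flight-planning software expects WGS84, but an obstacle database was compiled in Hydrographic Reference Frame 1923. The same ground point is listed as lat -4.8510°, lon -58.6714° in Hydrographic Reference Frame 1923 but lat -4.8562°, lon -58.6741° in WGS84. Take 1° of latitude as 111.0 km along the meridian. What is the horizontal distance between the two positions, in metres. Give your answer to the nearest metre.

Δφ = -4.8562° − -4.8510° = -0.0052°; Δλ = -58.6741° − -58.6714° = -0.0027°.
ΔN = Δφ × 111000 = -577.2 m; ΔE = Δλ × 111000 × cos(-4.8510°) = -0.0027 × 111000 × 0.996418 = -298.6 m.
Distance = √(ΔE² + ΔN²) = √((-298.6)² + (-577.2)²) = 649.9 m.

650 m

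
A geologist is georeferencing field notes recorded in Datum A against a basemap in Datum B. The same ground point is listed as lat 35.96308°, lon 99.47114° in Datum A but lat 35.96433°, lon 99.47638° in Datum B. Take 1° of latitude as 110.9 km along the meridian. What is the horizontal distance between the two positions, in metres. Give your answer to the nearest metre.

Δφ = 35.96433° − 35.96308° = +0.00125°; Δλ = 99.47638° − 99.47114° = +0.00524°.
ΔN = Δφ × 110900 = 138.6 m; ΔE = Δλ × 110900 × cos(35.96308°) = +0.00524 × 110900 × 0.809396 = 470.4 m.
Distance = √(ΔE² + ΔN²) = √(470.4² + 138.6²) = 490.4 m.

490 m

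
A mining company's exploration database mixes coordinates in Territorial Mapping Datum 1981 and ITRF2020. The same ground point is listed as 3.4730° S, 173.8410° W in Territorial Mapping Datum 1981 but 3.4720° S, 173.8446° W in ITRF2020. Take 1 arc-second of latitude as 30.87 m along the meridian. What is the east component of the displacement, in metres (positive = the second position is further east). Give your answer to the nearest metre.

Δφ = -3.4720° − -3.4730° = +0.0010°; Δλ = -173.8446° − -173.8410° = -0.0036°.
1° of latitude = 3600 × 30.87 = 111132 m.
ΔN = Δφ × 111132 = 111.1 m; ΔE = Δλ × 111132 × cos(-3.4730°) = -0.0036 × 111132 × 0.998163 = -399.3 m.

ΔE = -399 m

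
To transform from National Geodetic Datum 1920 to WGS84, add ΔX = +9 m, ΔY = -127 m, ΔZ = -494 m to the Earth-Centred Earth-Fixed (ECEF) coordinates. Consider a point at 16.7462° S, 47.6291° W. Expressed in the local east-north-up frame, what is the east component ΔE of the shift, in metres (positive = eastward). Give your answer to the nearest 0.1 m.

ΔE = -78.9 m

At φ = -16.7462°, λ = -47.6291°: sin φ = -0.288133, cos φ = 0.957590, sin λ = -0.738798, cos λ = 0.673927.
ΔE = −sin λ·ΔX + cos λ·ΔY = −(-0.738798)·(9) + (0.673927)·(-127) = -78.94 m.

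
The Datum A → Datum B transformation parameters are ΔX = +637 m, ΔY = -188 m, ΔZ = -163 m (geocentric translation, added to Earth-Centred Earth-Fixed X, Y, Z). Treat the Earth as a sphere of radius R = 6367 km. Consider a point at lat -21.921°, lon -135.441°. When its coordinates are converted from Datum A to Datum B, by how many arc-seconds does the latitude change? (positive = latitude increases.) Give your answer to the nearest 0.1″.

sin φ = -0.373328, cos φ = 0.927699, sin λ = -0.701643, cos λ = -0.712528.
North component: ΔN = −sin φ cos λ·ΔX − sin φ sin λ·ΔY + cos φ·ΔZ = −(-0.373328)(-0.712528)(637) − (-0.373328)(-0.701643)(-188) + (0.927699)(-163) = -271.42 m.
1° of latitude spans πR/180 = 111125 m, so Δφ = -271.42 / 111125 × 3600 = -8.793″.

Δφ = -8.8″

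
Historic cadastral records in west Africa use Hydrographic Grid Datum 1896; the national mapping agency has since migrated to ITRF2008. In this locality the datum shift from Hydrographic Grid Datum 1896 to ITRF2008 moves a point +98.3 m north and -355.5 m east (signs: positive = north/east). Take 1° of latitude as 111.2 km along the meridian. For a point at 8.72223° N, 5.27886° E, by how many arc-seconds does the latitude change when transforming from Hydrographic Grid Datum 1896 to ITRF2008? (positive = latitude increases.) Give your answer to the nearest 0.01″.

1° of latitude = 111.2 km, so Δφ = 98.3 / 111200 = 0.0008840° = 3.182″.

Δφ = 3.18″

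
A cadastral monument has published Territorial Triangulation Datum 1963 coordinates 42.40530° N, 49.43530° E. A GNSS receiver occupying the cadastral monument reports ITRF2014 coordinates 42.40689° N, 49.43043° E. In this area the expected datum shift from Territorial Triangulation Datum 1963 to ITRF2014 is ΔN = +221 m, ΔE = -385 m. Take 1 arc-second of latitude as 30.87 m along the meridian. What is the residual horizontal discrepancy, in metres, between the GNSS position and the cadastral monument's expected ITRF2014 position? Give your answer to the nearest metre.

Observed coordinate differences: Δφ = +0.00159°, Δλ = -0.00487°.
Converting to metres (1° lat = 111132 m, cos φ = 0.738393): observed ΔN = 176.7 m, observed ΔE = -399.6 m.
Subtracting the expected shift leaves a residual of 176.7 − (221) = -44.3 m north and -399.6 − (-385) = -14.6 m east.
Residual distance = √((-44.3)² + (-14.6)²) = 46.7 m.

47 m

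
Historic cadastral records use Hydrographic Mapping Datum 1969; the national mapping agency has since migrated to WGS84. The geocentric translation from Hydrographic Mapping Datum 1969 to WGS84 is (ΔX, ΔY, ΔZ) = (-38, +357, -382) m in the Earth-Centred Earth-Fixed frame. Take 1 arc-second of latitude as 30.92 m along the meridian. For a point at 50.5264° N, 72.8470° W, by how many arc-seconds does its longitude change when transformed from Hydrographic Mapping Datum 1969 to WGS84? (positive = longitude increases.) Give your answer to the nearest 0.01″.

sin φ = 0.771918, cos φ = 0.635723, sin λ = -0.955521, cos λ = 0.294924.
East component: ΔE = −sin λ·ΔX + cos λ·ΔY = −(-0.955521)(-38) + (0.294924)(357) = 68.98 m.
1° of latitude spans 3600 × 30.92 = 111312 m; at latitude φ, 1° of longitude spans that × cos φ = 70763.6 m, so Δλ = 68.98 / 70763.6 × 3600 = 3.509″.

Δλ = 3.51″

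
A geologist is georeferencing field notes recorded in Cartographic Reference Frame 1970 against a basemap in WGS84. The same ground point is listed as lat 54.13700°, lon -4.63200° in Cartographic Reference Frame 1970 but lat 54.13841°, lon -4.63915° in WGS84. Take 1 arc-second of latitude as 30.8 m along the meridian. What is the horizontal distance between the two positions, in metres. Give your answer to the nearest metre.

490 m

Δφ = 54.13841° − 54.13700° = +0.00141°; Δλ = -4.63915° − -4.63200° = -0.00715°.
1° of latitude = 3600 × 30.80 = 110880 m.
ΔN = Δφ × 110880 = 156.3 m; ΔE = Δλ × 110880 × cos(54.13700°) = -0.00715 × 110880 × 0.585849 = -464.5 m.
Distance = √(ΔE² + ΔN²) = √((-464.5)² + 156.3²) = 490.1 m.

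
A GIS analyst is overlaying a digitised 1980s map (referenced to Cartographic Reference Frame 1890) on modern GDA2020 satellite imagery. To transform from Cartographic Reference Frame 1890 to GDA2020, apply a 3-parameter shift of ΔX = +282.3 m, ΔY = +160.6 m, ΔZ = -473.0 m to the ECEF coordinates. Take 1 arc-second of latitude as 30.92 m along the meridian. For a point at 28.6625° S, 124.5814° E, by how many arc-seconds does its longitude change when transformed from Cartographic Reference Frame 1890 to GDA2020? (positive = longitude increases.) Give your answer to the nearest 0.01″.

sin φ = -0.479649, cos φ = 0.877460, sin λ = 0.823321, cos λ = -0.567576.
East component: ΔE = −sin λ·ΔX + cos λ·ΔY = −(0.823321)(282.3) + (-0.567576)(160.6) = -323.58 m.
1° of latitude spans 3600 × 30.92 = 111312 m; at latitude φ, 1° of longitude spans that × cos φ = 97671.9 m, so Δλ = -323.58 / 97671.9 × 3600 = -11.926″.

Δλ = -11.93″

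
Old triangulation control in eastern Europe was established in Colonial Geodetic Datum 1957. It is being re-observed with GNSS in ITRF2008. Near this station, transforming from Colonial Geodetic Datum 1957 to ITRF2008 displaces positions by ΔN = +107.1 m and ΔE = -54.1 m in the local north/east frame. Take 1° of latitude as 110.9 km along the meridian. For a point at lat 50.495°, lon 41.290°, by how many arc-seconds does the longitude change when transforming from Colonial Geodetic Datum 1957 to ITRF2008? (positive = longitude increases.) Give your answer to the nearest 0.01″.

Δλ = -2.76″

At latitude 50.495°, cos φ = 0.636146.
1° of longitude at this latitude = 110.9 × cos φ = 70.55 km, so Δλ = -54.1 / 70548.5 = -0.0007668° = -2.761″.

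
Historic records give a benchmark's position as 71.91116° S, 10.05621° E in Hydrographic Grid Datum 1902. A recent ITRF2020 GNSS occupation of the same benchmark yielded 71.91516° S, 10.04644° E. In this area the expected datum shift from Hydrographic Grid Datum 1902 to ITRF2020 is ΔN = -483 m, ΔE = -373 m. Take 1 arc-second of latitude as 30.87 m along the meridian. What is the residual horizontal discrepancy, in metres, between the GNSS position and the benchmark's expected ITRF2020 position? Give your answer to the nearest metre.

Observed coordinate differences: Δφ = -0.00400°, Δλ = -0.00977°.
Converting to metres (1° lat = 111132 m, cos φ = 0.310491): observed ΔN = -444.5 m, observed ΔE = -337.1 m.
Subtracting the expected shift leaves a residual of -444.5 − (-483) = 38.5 m north and -337.1 − (-373) = 35.9 m east.
Residual distance = √(38.5² + 35.9²) = 52.6 m.

53 m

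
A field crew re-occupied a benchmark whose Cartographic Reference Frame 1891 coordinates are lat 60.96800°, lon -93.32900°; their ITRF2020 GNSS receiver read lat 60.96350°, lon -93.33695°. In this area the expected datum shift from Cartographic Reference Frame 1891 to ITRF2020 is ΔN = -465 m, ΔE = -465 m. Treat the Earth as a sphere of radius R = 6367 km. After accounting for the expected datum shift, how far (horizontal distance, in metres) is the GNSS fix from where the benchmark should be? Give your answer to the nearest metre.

50 m

Observed coordinate differences: Δφ = -0.00450°, Δλ = -0.00795°.
Converting to metres (1° lat = 111125 m, cos φ = 0.485298): observed ΔN = -500.1 m, observed ΔE = -428.7 m.
Subtracting the expected shift leaves a residual of -500.1 − (-465) = -35.1 m north and -428.7 − (-465) = 36.3 m east.
Residual distance = √((-35.1)² + 36.3²) = 50.4 m.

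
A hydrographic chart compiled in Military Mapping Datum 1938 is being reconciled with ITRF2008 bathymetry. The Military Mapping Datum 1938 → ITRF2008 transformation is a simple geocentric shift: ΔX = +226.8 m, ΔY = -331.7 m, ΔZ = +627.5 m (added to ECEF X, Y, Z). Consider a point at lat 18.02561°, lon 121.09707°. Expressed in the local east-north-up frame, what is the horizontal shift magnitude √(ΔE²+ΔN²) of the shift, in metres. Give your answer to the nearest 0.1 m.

721.2 m

The local east axis at (φ, λ) is (−sin λ, cos λ, 0), so ΔE = −sin(121.09707°)·226.8 + cos(121.09707°)·(-331.7) = -22.89 m.
The local north axis is (−sin φ cos λ, −sin φ sin λ, cos φ), giving ΔN = 36.248 + 87.892 + 596.701 = 720.84 m.
Horizontal magnitude = √(ΔE² + ΔN²) = √((-22.89)² + 720.84²) = 721.20 m.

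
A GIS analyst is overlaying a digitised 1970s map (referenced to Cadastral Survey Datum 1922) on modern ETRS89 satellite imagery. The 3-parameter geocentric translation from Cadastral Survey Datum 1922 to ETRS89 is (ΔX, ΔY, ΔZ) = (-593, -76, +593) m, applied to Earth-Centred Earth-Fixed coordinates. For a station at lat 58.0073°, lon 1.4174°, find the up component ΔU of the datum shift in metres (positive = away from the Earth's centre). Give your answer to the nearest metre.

At φ = 58.0073°, λ = 1.4174°: sin φ = 0.848116, cos φ = 0.529811, sin λ = 0.024736, cos λ = 0.999694.
ΔU = cos φ cos λ·ΔX + cos φ sin λ·ΔY + sin φ·ΔZ = (0.529811)(0.999694)(-593) + (0.529811)(0.024736)(-76) + (0.848116)(593) = 187.85 m.

ΔU = 188 m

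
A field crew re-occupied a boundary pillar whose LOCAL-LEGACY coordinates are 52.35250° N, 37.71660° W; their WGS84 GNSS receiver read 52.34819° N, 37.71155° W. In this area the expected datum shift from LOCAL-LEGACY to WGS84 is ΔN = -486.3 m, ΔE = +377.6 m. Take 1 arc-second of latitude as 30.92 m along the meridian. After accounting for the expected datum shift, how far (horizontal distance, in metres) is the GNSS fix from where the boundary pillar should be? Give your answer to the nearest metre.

Observed coordinate differences: Δφ = -0.00431°, Δλ = +0.00505°.
Converting to metres (1° lat = 111312 m, cos φ = 0.610802): observed ΔN = -479.8 m, observed ΔE = 343.3 m.
Subtracting the expected shift leaves a residual of -479.8 − (-486.3) = 6.5 m north and 343.3 − (377.6) = -34.3 m east.
Residual distance = √(6.5² + (-34.3)²) = 34.9 m.

35 m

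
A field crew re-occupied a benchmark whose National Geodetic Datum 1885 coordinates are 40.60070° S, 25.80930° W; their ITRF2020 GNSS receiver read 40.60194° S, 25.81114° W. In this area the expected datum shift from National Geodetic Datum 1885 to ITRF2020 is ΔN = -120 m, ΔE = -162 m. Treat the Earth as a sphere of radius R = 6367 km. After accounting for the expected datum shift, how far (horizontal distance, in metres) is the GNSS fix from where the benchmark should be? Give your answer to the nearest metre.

Observed coordinate differences: Δφ = -0.00124°, Δλ = -0.00184°.
Converting to metres (1° lat = 111125 m, cos φ = 0.759263): observed ΔN = -137.8 m, observed ΔE = -155.2 m.
Subtracting the expected shift leaves a residual of -137.8 − (-120) = -17.8 m north and -155.2 − (-162) = 6.8 m east.
Residual distance = √((-17.8)² + 6.8²) = 19.0 m.

19 m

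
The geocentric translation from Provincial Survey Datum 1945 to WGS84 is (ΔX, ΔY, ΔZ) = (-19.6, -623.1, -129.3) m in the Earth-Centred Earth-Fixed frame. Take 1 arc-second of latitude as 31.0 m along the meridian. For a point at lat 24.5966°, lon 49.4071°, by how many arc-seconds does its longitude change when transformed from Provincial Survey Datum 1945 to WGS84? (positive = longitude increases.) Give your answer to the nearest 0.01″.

Δλ = -13.86″

sin φ = 0.416227, cos φ = 0.909261, sin λ = 0.759352, cos λ = 0.650680.
East component: ΔE = −sin λ·ΔX + cos λ·ΔY = −(0.759352)(-19.6) + (0.650680)(-623.1) = -390.56 m.
1° of latitude spans 3600 × 31.00 = 111600 m; at latitude φ, 1° of longitude spans that × cos φ = 101473.5 m, so Δλ = -390.56 / 101473.5 × 3600 = -13.856″.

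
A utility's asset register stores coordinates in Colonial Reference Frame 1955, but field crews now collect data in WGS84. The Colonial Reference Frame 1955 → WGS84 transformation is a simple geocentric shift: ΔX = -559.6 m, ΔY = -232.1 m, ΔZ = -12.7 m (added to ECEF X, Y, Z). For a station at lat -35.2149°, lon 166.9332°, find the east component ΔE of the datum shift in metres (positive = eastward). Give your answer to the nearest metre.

ΔE = 353 m

At φ = -35.2149°, λ = 166.9332°: sin φ = -0.576645, cos φ = 0.816995, sin λ = 0.226087, cos λ = -0.974107.
ΔE = −sin λ·ΔX + cos λ·ΔY = −(0.226087)·(-559.6) + (-0.974107)·(-232.1) = 352.61 m.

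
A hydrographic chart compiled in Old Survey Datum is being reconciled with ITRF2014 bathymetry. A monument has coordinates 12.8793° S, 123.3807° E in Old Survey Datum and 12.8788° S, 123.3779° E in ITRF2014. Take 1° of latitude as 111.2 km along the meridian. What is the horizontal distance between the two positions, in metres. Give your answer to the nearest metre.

309 m

Δφ = -12.8788° − -12.8793° = +0.0005°; Δλ = 123.3779° − 123.3807° = -0.0028°.
ΔN = Δφ × 111200 = 55.6 m; ΔE = Δλ × 111200 × cos(-12.8793°) = -0.0028 × 111200 × 0.974842 = -303.5 m.
Distance = √(ΔE² + ΔN²) = √((-303.5)² + 55.6²) = 308.6 m.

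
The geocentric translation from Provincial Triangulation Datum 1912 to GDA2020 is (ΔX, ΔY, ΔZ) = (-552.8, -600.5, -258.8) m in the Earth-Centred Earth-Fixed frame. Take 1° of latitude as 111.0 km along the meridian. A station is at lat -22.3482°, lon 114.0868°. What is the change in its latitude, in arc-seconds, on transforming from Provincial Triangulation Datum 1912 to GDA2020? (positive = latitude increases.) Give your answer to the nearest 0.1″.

Δφ = -11.7″

sin φ = -0.380234, cos φ = 0.924890, sin λ = 0.912928, cos λ = -0.408120.
North component: ΔN = −sin φ cos λ·ΔX − sin φ sin λ·ΔY + cos φ·ΔZ = −(-0.380234)(-0.408120)(-552.8) − (-0.380234)(0.912928)(-600.5) + (0.924890)(-258.8) = -362.03 m.
1° of latitude spans 111000 m, so Δφ = -362.03 / 111000 × 3600 = -11.741″.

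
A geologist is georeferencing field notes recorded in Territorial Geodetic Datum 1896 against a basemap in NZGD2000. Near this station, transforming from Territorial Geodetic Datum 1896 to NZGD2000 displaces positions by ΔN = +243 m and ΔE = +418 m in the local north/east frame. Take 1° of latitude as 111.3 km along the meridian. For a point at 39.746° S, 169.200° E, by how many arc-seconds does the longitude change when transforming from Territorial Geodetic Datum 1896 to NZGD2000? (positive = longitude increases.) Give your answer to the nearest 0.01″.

At latitude -39.746°, cos φ = 0.768886.
1° of longitude at this latitude = 111.3 × cos φ = 85.58 km, so Δλ = 418.0 / 85577.1 = 0.0048845° = 17.584″.

Δλ = 17.58″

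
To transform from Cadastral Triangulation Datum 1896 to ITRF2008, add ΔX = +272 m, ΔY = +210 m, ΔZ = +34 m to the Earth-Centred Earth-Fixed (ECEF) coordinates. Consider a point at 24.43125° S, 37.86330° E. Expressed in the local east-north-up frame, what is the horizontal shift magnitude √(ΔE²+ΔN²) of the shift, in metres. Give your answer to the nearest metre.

The local east axis at (φ, λ) is (−sin λ, cos λ, 0), so ΔE = −sin(37.86330°)·272 + cos(37.86330°)·210 = -1.16 m.
The local north axis is (−sin φ cos λ, −sin φ sin λ, cos φ), giving ΔN = 88.816 + 53.311 + 30.956 = 173.08 m.
Horizontal magnitude = √(ΔE² + ΔN²) = √((-1.16)² + 173.08²) = 173.09 m.

173 m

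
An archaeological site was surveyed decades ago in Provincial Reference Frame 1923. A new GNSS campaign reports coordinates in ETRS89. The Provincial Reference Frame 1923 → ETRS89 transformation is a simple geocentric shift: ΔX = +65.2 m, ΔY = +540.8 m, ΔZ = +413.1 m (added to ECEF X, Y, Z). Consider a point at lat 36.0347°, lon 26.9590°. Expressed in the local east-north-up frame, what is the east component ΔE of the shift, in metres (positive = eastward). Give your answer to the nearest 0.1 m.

ΔE = 452.5 m

At φ = 36.0347°, λ = 26.9590°: sin φ = 0.588275, cos φ = 0.808661, sin λ = 0.453353, cos λ = 0.891331.
ΔE = −sin λ·ΔX + cos λ·ΔY = −(0.453353)·(65.2) + (0.891331)·(540.8) = 452.47 m.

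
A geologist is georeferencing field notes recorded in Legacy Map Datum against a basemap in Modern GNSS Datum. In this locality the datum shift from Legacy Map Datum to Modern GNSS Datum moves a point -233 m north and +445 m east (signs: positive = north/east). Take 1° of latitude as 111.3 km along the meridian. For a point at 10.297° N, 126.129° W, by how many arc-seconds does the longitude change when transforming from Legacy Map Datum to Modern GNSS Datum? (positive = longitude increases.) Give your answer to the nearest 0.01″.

At latitude 10.297°, cos φ = 0.983894.
1° of longitude at this latitude = 111.3 × cos φ = 109.51 km, so Δλ = 445.0 / 109507.4 = 0.0040637° = 14.629″.

Δλ = 14.63″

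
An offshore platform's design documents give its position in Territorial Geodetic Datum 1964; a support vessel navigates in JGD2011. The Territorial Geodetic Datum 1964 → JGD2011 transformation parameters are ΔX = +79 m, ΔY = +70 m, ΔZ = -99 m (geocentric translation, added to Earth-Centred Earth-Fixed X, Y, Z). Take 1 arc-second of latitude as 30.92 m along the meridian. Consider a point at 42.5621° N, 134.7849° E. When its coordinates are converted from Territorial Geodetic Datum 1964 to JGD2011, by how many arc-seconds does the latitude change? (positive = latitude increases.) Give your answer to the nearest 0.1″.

Δφ = -2.2″

sin φ = 0.676389, cos φ = 0.736545, sin λ = 0.709756, cos λ = -0.704447.
North component: ΔN = −sin φ cos λ·ΔX − sin φ sin λ·ΔY + cos φ·ΔZ = −(0.676389)(-0.704447)(79) − (0.676389)(0.709756)(70) + (0.736545)(-99) = -68.88 m.
1° of latitude spans 3600 × 30.92 = 111312 m, so Δφ = -68.88 / 111312 × 3600 = -2.228″.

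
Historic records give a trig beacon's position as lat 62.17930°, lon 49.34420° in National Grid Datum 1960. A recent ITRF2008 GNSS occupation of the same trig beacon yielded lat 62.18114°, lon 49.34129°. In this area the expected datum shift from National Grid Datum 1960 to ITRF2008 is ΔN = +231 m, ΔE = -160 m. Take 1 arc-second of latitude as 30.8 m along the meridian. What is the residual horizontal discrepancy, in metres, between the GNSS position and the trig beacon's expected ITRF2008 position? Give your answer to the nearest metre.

Observed coordinate differences: Δφ = +0.00184°, Δλ = -0.00291°.
Converting to metres (1° lat = 110880 m, cos φ = 0.466706): observed ΔN = 204.0 m, observed ΔE = -150.6 m.
Subtracting the expected shift leaves a residual of 204.0 − (231) = -27.0 m north and -150.6 − (-160) = 9.4 m east.
Residual distance = √((-27.0)² + 9.4²) = 28.6 m.

29 m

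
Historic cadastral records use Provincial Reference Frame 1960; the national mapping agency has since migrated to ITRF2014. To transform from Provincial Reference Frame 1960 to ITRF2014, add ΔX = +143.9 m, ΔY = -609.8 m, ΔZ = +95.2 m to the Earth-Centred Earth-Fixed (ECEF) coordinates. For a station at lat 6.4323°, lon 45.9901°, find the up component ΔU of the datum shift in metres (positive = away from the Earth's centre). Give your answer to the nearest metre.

At φ = 6.4323°, λ = 45.9901°: sin φ = 0.112029, cos φ = 0.993705, sin λ = 0.719220, cos λ = 0.694783.
ΔU = cos φ cos λ·ΔX + cos φ sin λ·ΔY + sin φ·ΔZ = (0.993705)(0.694783)(143.9) + (0.993705)(0.719220)(-609.8) + (0.112029)(95.2) = -325.80 m.

ΔU = -326 m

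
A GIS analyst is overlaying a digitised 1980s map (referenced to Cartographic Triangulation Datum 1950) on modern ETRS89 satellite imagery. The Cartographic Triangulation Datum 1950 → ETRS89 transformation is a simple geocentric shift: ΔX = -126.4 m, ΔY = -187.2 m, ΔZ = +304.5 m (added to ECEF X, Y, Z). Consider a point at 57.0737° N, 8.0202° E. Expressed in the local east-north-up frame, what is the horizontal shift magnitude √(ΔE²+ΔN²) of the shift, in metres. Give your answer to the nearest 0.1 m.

The local east axis at (φ, λ) is (−sin λ, cos λ, 0), so ΔE = −sin(8.0202°)·(-126.4) + cos(8.0202°)·(-187.2) = -167.73 m.
The local north axis is (−sin φ cos λ, −sin φ sin λ, cos φ), giving ΔN = 105.059 + 21.923 + 165.514 = 292.50 m.
Horizontal magnitude = √(ΔE² + ΔN²) = √((-167.73)² + 292.50²) = 337.18 m.

337.2 m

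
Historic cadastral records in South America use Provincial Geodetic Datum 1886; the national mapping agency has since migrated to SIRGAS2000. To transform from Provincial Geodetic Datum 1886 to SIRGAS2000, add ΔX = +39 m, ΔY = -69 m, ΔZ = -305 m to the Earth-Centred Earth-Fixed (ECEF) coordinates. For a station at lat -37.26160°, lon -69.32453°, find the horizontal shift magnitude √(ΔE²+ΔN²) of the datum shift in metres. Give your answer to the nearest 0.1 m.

The local east axis at (φ, λ) is (−sin λ, cos λ, 0), so ΔE = −sin(-69.32453°)·39 + cos(-69.32453°)·(-69) = 12.13 m.
The local north axis is (−sin φ cos λ, −sin φ sin λ, cos φ), giving ΔN = 8.337 + 39.086 − 242.743 = -195.32 m.
Horizontal magnitude = √(ΔE² + ΔN²) = √(12.13² + (-195.32)²) = 195.70 m.

195.7 m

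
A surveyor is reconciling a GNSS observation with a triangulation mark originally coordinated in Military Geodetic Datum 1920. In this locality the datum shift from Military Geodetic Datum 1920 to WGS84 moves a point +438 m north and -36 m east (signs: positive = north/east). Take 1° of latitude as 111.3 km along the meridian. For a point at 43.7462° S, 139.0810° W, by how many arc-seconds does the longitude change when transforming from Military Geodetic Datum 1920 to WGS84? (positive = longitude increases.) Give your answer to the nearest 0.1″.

At latitude -43.7462°, cos φ = 0.722410.
1° of longitude at this latitude = 111.3 × cos φ = 80.40 km, so Δλ = -36.0 / 80404.2 = -0.0004477° = -1.612″.

Δλ = -1.6″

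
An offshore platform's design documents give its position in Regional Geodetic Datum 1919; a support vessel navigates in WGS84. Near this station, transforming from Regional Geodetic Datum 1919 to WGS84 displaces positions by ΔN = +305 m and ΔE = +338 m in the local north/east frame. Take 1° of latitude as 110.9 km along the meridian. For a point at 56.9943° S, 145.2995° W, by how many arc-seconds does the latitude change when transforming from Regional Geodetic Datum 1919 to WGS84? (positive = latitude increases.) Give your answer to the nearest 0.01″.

1° of latitude = 110.9 km, so Δφ = 305.0 / 110900 = 0.0027502° = 9.901″.

Δφ = 9.90″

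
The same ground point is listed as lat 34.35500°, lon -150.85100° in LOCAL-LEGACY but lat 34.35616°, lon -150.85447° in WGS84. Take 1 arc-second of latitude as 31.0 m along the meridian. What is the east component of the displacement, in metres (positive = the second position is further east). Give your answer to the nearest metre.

Δφ = 34.35616° − 34.35500° = +0.00116°; Δλ = -150.85447° − -150.85100° = -0.00347°.
1° of latitude = 3600 × 31.00 = 111600 m.
ΔN = Δφ × 111600 = 129.5 m; ΔE = Δλ × 111600 × cos(34.35500°) = -0.00347 × 111600 × 0.825557 = -319.7 m.

ΔE = -320 m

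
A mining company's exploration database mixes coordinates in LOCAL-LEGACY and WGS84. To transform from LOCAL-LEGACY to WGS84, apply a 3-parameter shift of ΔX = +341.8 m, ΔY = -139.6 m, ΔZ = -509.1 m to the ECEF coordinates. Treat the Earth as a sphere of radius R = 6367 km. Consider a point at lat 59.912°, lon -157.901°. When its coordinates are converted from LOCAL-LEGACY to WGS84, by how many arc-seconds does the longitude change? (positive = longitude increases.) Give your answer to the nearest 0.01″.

sin φ = 0.865256, cos φ = 0.501330, sin λ = -0.376208, cos λ = -0.926535.
East component: ΔE = −sin λ·ΔX + cos λ·ΔY = −(-0.376208)(341.8) + (-0.926535)(-139.6) = 257.93 m.
1° of latitude spans πR/180 = 111125 m; at latitude φ, 1° of longitude spans that × cos φ = 55710.3 m, so Δλ = 257.93 / 55710.3 × 3600 = 16.668″.

Δλ = 16.67″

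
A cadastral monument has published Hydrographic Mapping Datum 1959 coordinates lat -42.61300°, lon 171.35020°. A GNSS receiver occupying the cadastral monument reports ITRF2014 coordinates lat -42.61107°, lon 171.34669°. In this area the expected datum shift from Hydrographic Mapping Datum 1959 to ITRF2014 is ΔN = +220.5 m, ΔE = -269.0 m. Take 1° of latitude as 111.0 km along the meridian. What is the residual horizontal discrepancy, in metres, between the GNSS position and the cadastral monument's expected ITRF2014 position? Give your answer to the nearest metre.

19 m

Observed coordinate differences: Δφ = +0.00193°, Δλ = -0.00351°.
Converting to metres (1° lat = 111000 m, cos φ = 0.735943): observed ΔN = 214.2 m, observed ΔE = -286.7 m.
Subtracting the expected shift leaves a residual of 214.2 − (220.5) = -6.3 m north and -286.7 − (-269.0) = -17.7 m east.
Residual distance = √((-6.3)² + (-17.7)²) = 18.8 m.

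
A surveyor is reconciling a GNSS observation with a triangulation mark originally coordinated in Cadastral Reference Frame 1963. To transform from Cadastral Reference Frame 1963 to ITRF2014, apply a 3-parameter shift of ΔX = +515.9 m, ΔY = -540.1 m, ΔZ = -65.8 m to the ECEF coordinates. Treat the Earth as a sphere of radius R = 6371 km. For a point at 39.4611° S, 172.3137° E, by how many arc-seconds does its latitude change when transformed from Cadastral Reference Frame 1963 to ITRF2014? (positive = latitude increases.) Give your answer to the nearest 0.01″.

Δφ = -13.65″

sin φ = -0.635554, cos φ = 0.772056, sin λ = 0.133749, cos λ = -0.991015.
North component: ΔN = −sin φ cos λ·ΔX − sin φ sin λ·ΔY + cos φ·ΔZ = −(-0.635554)(-0.991015)(515.9) − (-0.635554)(0.133749)(-540.1) + (0.772056)(-65.8) = -421.65 m.
1° of latitude spans πR/180 = 111195 m, so Δφ = -421.65 / 111195 × 3600 = -13.651″.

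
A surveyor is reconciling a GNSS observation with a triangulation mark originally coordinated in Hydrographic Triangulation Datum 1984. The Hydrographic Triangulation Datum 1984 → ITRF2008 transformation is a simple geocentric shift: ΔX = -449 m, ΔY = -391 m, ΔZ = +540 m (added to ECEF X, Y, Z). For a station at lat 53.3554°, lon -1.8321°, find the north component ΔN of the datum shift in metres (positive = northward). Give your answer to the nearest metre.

The local north axis is (−sin φ cos λ, −sin φ sin λ, cos φ), giving ΔN = 360.072 − 10.030 + 322.299 = 672.34 m.

ΔN = 672 m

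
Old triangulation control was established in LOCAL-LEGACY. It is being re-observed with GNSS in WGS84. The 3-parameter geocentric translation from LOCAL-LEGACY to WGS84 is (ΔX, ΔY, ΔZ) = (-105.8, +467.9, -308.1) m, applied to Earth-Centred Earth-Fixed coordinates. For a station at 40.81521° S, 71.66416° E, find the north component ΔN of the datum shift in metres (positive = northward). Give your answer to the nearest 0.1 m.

ΔN = 35.4 m

The local north axis is (−sin φ cos λ, −sin φ sin λ, cos φ), giving ΔN = -21.755 + 290.302 − 233.177 = 35.37 m.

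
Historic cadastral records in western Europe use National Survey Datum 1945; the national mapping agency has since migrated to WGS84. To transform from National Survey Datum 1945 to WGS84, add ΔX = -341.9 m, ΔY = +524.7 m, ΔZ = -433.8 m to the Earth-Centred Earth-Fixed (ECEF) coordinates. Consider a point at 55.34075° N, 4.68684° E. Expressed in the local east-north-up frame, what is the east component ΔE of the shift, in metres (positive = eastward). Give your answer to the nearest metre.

ΔE = 551 m

The local east axis at (φ, λ) is (−sin λ, cos λ, 0), so ΔE = −sin(4.68684°)·(-341.9) + cos(4.68684°)·524.7 = 550.88 m.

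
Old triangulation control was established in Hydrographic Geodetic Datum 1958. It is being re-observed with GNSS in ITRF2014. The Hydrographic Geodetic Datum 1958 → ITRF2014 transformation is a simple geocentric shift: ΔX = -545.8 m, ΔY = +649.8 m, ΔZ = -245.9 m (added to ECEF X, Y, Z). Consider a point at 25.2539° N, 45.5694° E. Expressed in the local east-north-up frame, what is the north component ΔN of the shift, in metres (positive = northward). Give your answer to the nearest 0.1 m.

ΔN = -257.4 m

At φ = 25.2539°, λ = 45.5694°: sin φ = 0.426630, cos φ = 0.904426, sin λ = 0.714099, cos λ = 0.700045.
ΔN = −sin φ cos λ·ΔX − sin φ sin λ·ΔY + cos φ·ΔZ = −(0.426630)(0.700045)(-545.8) − (0.426630)(0.714099)(649.8) + (0.904426)(-245.9) = -257.36 m.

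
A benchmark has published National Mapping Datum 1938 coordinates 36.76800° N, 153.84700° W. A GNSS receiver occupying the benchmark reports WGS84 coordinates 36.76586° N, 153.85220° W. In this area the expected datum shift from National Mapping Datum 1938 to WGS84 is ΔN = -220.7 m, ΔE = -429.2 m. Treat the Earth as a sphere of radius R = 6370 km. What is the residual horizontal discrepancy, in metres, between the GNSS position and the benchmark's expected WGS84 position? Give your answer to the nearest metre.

38 m

Observed coordinate differences: Δφ = -0.00214°, Δλ = -0.00520°.
Converting to metres (1° lat = 111177 m, cos φ = 0.801066): observed ΔN = -237.9 m, observed ΔE = -463.1 m.
Subtracting the expected shift leaves a residual of -237.9 − (-220.7) = -17.2 m north and -463.1 − (-429.2) = -33.9 m east.
Residual distance = √((-17.2)² + (-33.9)²) = 38.0 m.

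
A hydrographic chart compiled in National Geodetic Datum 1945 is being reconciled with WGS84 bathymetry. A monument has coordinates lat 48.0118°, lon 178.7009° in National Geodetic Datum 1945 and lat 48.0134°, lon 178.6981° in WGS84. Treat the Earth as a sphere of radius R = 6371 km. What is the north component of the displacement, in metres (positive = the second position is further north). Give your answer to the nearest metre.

ΔN = 178 m

Δφ = 48.0134° − 48.0118° = +0.0016°; Δλ = 178.6981° − 178.7009° = -0.0028°.
1° along a meridian = πR/180 = 111195 m.
ΔN = Δφ × 111195 = 177.9 m; ΔE = Δλ × 111195 × cos(48.0118°) = -0.0028 × 111195 × 0.668978 = -208.3 m.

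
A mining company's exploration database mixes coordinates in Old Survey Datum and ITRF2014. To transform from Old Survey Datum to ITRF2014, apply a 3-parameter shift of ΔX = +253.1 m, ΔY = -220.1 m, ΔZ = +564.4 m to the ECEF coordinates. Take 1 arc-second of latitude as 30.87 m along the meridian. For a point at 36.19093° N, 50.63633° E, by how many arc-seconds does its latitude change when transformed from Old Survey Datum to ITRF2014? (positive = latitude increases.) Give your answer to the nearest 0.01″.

Δφ = 14.94″

sin φ = 0.590478, cos φ = 0.807054, sin λ = 0.773136, cos λ = 0.634240.
North component: ΔN = −sin φ cos λ·ΔX − sin φ sin λ·ΔY + cos φ·ΔZ = −(0.590478)(0.634240)(253.1) − (0.590478)(0.773136)(-220.1) + (0.807054)(564.4) = 461.19 m.
1° of latitude spans 3600 × 30.87 = 111132 m, so Δφ = 461.19 / 111132 × 3600 = 14.940″.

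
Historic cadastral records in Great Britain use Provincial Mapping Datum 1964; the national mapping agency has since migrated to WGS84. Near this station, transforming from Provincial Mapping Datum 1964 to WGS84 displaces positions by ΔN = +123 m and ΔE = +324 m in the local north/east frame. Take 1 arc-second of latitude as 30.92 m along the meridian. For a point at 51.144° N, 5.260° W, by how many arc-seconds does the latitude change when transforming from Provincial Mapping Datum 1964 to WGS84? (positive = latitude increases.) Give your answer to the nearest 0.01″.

Δφ = 3.98″

1″ of latitude = 30.92 m, so Δφ = 123.0 / 30.92 = 3.978″.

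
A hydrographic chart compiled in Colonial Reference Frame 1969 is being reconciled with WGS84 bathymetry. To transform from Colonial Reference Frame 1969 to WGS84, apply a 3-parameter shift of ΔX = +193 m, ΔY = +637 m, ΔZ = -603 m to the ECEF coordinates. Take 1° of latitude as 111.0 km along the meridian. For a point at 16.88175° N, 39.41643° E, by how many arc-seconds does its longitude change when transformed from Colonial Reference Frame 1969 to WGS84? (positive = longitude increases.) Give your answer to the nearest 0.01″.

sin φ = 0.290397, cos φ = 0.956906, sin λ = 0.634952, cos λ = 0.772552.
East component: ΔE = −sin λ·ΔX + cos λ·ΔY = −(0.634952)(193) + (0.772552)(637) = 369.57 m.
1° of latitude spans 111000 m; at latitude φ, 1° of longitude spans that × cos φ = 106216.6 m, so Δλ = 369.57 / 106216.6 × 3600 = 12.526″.

Δλ = 12.53″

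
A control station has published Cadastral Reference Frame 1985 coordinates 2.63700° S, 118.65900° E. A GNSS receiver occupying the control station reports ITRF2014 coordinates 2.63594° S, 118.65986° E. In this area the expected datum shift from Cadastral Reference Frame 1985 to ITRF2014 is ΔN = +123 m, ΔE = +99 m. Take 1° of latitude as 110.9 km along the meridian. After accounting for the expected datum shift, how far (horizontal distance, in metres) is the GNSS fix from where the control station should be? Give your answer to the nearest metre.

Observed coordinate differences: Δφ = +0.00106°, Δλ = +0.00086°.
Converting to metres (1° lat = 110900 m, cos φ = 0.998941): observed ΔN = 117.6 m, observed ΔE = 95.3 m.
Subtracting the expected shift leaves a residual of 117.6 − (123) = -5.4 m north and 95.3 − (99) = -3.7 m east.
Residual distance = √((-5.4)² + (-3.7)²) = 6.6 m.

7 m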